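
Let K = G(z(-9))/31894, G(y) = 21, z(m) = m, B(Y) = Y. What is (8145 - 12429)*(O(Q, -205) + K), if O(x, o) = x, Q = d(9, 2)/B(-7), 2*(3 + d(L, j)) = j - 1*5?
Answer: -43963020/15947 ≈ -2756.8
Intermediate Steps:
d(L, j) = -11/2 + j/2 (d(L, j) = -3 + (j - 1*5)/2 = -3 + (j - 5)/2 = -3 + (-5 + j)/2 = -3 + (-5/2 + j/2) = -11/2 + j/2)
Q = 9/14 (Q = (-11/2 + (1/2)*2)/(-7) = (-11/2 + 1)*(-1/7) = -9/2*(-1/7) = 9/14 ≈ 0.64286)
K = 21/31894 ≈ 0.00065843
(8145 - 12429)*(O(Q, -205) + K) = (8145 - 12429)*(9/14 + 21/31894) = -4284*71835/111629 = -43963020/15947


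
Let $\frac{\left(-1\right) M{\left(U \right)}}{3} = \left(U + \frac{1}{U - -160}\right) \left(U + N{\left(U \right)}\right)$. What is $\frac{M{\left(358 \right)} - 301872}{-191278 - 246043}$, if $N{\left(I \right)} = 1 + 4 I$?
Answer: $\frac{1152765681}{226532278} \approx 5.0887$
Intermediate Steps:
$M{\left(U \right)} = - 3 \left(1 + 5 U\right) \left(U + \frac{1}{160 + U}\right)$ ($M{\left(U \right)} = - 3 \left(U + \frac{1}{U - -160}\right) \left(U + \left(1 + 4 U\right)\right) = - 3 \left(U + \frac{1}{U + 160}\right) \left(1 + 5 U\right) = - 3 \left(U + \frac{1}{160 + U}\right) \left(1 + 5 U\right) = - 3 \left(1 + 5 U\right) \left(U + \frac{1}{160 + U}\right)$)
$\frac{M{\left(358 \right)} - 301872}{-191278 - 246043} = \frac{\frac{3 \left(-1 - 801 \cdot 358^{2} - 59070 - 5 \cdot 358^{3}\right)}{160 + 358} - 301872}{-191278 - 246043} = \frac{\frac{3 \left(-1 - 102659364 - 59070 - 229413560\right)}{518} - 301872}{-437321} = \left(3 \cdot \frac{1}{518} \left(-1 - 102659364 - 59070 - 229413560\right) - 301872\right) \left(- \frac{1}{437321}\right) = \left(3 \cdot \frac{1}{518} \left(-332131995\right) - 301872\right) \left(- \frac{1}{437321}\right) = \left(- \frac{996395985}{518} - 301872\right) \left(- \frac{1}{437321}\right) = \left(- \frac{1152765681}{518}\right) \left(- \frac{1}{437321}\right) = \frac{1152765681}{226532278}$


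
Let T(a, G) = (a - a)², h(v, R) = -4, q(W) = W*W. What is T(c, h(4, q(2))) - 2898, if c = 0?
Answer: -2898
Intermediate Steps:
q(W) = W²
T(a, G) = 0 (T(a, G) = 0² = 0)
T(c, h(4, q(2))) - 2898 = 0 - 2898 = -2898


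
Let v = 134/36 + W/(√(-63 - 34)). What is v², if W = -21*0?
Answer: 4489/324 ≈ 13.855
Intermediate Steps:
W = 0
v = 67/18 (v = 134/36 + 0/(√(-63 - 34)) = 134*(1/36) + 0/(√(-97)) = 67/18 + 0/((I*√97)) = 67/18 + 0*(-I*√97/97) = 67/18 + 0 = 67/18 ≈ 3.7222)
v² = (67/18)² = 4489/324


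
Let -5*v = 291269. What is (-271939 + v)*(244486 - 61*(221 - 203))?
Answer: -401824826032/5 ≈ -8.0365e+10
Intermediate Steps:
v = -291269/5 (v = -⅕*291269 = -291269/5 ≈ -58254.)
(-271939 + v)*(244486 - 61*(221 - 203)) = (-271939 - 291269/5)*(244486 - 61*(221 - 203)) = -1650964*(244486 - 61*18)/5 = -1650964*(244486 - 1098)/5 = -1650964/5*243388 = -401824826032/5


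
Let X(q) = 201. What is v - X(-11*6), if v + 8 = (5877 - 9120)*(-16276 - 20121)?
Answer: 118035262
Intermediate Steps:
v = 118035463 (v = -8 + (5877 - 9120)*(-16276 - 20121) = -8 - 3243*(-36397) = -8 + 118035471 = 118035463)
v - X(-11*6) = 118035463 - 1*201 = 118035463 - 201 = 118035262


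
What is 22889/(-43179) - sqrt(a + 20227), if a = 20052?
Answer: -22889/43179 - sqrt(40279) ≈ -201.23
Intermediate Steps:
22889/(-43179) - sqrt(a + 20227) = 22889/(-43179) - sqrt(20052 + 20227) = 22889*(-1/43179) - sqrt(40279) = -22889/43179 - sqrt(40279)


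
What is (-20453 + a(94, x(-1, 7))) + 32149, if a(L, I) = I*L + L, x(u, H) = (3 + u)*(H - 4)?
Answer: 12354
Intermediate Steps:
x(u, H) = (-4 + H)*(3 + u) (x(u, H) = (3 + u)*(-4 + H) = (-4 + H)*(3 + u))
a(L, I) = L + I*L
(-20453 + a(94, x(-1, 7))) + 32149 = (-20453 + 94*(1 + (-12 - 4*(-1) + 3*7 + 7*(-1)))) + 32149 = (-20453 + 94*(1 + (-12 + 4 + 21 - 7))) + 32149 = (-20453 + 94*(1 + 6)) + 32149 = (-20453 + 94*7) + 32149 = (-20453 + 658) + 32149 = -19795 + 32149 = 12354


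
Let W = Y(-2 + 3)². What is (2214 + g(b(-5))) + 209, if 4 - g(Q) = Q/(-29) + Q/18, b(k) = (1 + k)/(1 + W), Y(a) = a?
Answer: 633458/261 ≈ 2427.0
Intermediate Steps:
W = 1 (W = (-2 + 3)² = 1² = 1)
b(k) = ½ + k/2 (b(k) = (1 + k)/(1 + 1) = (1 + k)/2 = (1 + k)*(½) = ½ + k/2)
g(Q) = 4 - 11*Q/522 (g(Q) = 4 - (Q/(-29) + Q/18) = 4 - (Q*(-1/29) + Q*(1/18)) = 4 - (-Q/29 + Q/18) = 4 - 11*Q/522)
(2214 + g(b(-5))) + 209 = (2214 + (4 - 11*(½ + (½)*(-5))/522)) + 209 = (2214 + (4 - 11*(½ - 5/2)/522)) + 209 = (2214 + (4 - 11/522*(-2))) + 209 = (2214 + (4 + 11/261)) + 209 = (2214 + 1055/261) + 209 = 578909/261 + 209 = 633458/261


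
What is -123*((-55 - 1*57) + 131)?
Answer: -2337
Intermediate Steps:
-123*((-55 - 1*57) + 131) = -123*((-55 - 57) + 131) = -123*(-112 + 131) = -123*19 = -2337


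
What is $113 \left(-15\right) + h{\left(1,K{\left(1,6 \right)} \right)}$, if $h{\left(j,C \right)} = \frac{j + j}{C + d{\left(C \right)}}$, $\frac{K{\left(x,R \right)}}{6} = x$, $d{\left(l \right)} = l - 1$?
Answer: $- \frac{18643}{11} \approx -1694.8$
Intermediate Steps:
$d{\left(l \right)} = -1 + l$
$K{\left(x,R \right)} = 6 x$
$h{\left(j,C \right)} = \frac{2 j}{-1 + 2 C}$ ($h{\left(j,C \right)} = \frac{j + j}{C + \left(-1 + C\right)} = \frac{2 j}{-1 + 2 C}$)
$113 \left(-15\right) + h{\left(1,K{\left(1,6 \right)} \right)} = 113 \left(-15\right) + 2 \cdot 1 \frac{1}{-1 + 2 \cdot 6 \cdot 1} = -1695 + 2 \cdot 1 \frac{1}{-1 + 2 \cdot 6} = -1695 + 2 \cdot 1 \frac{1}{-1 + 12} = -1695 + 2 \cdot 1 \cdot \frac{1}{11} = -1695 + \frac{2}{11} = - \frac{18643}{11}$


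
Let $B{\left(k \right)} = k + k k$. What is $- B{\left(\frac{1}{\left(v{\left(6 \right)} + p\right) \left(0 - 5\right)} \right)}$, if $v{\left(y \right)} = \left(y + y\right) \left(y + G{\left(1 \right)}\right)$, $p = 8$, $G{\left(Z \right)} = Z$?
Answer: $\frac{459}{211600} \approx 0.0021692$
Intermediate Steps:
$v{\left(y \right)} = 2 y \left(1 + y\right)$ ($v{\left(y \right)} = \left(y + y\right) \left(y + 1\right) = 2 y \left(1 + y\right)$)
$B{\left(k \right)} = k + k^{2}$
$- B{\left(\frac{1}{\left(v{\left(6 \right)} + p\right) \left(0 - 5\right)} \right)} = - \frac{1 + \frac{1}{\left(2 \cdot 6 \left(1 + 6\right) + 8\right) \left(0 - 5\right)}}{\left(2 \cdot 6 \left(1 + 6\right) + 8\right) \left(0 - 5\right)} = - \frac{1 + \frac{1}{\left(2 \cdot 6 \cdot 7 + 8\right) \left(0 - 5\right)}}{\left(2 \cdot 6 \cdot 7 + 8\right) \left(0 - 5\right)} = - \frac{1 + \frac{1}{\left(84 + 8\right) \left(-5\right)}}{\left(84 + 8\right) \left(-5\right)} = - \frac{1 + \frac{1}{92 \left(-5\right)}}{92 \left(-5\right)} = - \frac{1 + \frac{1}{-460}}{-460} = - \frac{\left(-1\right) \left(1 - \frac{1}{460}\right)}{460} = - \frac{\left(-1\right) 459}{460 \cdot 460} = \left(-1\right) \left(- \frac{459}{211600}\right) = \frac{459}{211600}$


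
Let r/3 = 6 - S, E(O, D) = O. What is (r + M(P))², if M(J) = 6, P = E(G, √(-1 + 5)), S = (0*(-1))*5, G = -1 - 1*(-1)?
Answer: 576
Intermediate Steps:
G = 0 (G = -1 + 1 = 0)
S = 0 (S = 0*5 = 0)
P = 0
r = 18 (r = 3*(6 - 1*0) = 3*(6 + 0) = 3*6 = 18)
(r + M(P))² = (18 + 6)² = 24² = 576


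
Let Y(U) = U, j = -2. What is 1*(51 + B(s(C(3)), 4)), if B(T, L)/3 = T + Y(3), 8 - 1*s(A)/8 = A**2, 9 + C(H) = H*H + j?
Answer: 156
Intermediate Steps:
C(H) = -11 + H**2 (C(H) = -9 + (H*H - 2) = -9 + (H**2 - 2) = -9 + (-2 + H**2) = -11 + H**2)
s(A) = 64 - 8*A**2
B(T, L) = 9 + 3*T (B(T, L) = 3*(T + 3) = 3*(3 + T) = 9 + 3*T)
1*(51 + B(s(C(3)), 4)) = 1*(51 + (9 + 3*(64 - 8*(-11 + 3**2)**2))) = 1*(51 + (9 + 3*(64 - 8*(-11 + 9)**2))) = 1*(51 + (9 + 3*(64 - 8*(-2)**2))) = 1*(51 + (9 + 3*(64 - 8*4))) = 1*(51 + (9 + 3*(64 - 32))) = 1*(51 + (9 + 3*32)) = 1*(51 + (9 + 96)) = 1*(51 + 105) = 1*156 = 156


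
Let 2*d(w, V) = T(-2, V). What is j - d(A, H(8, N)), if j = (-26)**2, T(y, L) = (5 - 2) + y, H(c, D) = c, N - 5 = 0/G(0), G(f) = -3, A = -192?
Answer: 1351/2 ≈ 675.50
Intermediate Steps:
N = 5 (N = 5 + 0/(-3) = 5 + 0*(-1/3) = 5 + 0 = 5)
T(y, L) = 3 + y
d(w, V) = 1/2 (d(w, V) = (3 - 2)/2 = (1/2)*1 = 1/2)
j = 676
j - d(A, H(8, N)) = 676 - 1*1/2 = 676 - 1/2 = 1351/2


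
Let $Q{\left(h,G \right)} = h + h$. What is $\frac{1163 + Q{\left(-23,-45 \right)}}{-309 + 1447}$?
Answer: $\frac{1117}{1138} \approx 0.98155$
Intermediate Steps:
$Q{\left(h,G \right)} = 2 h$
$\frac{1163 + Q{\left(-23,-45 \right)}}{-309 + 1447} = \frac{1163 + 2 \left(-23\right)}{-309 + 1447} = \frac{1163 - 46}{1138} = 1117 \cdot \frac{1}{1138} = \frac{1117}{1138}$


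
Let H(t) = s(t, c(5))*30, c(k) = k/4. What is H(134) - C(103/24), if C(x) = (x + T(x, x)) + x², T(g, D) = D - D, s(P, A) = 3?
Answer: 38759/576 ≈ 67.290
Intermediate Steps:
c(k) = k/4 (c(k) = k*(¼) = k/4)
T(g, D) = 0
H(t) = 90 (H(t) = 3*30 = 90)
C(x) = x + x² (C(x) = (x + 0) + x² = x + x²)
H(134) - C(103/24) = 90 - 103/24*(1 + 103/24) = 90 - 103*(1/24)*(1 + 103*(1/24)) = 90 - 103*(1 + 103/24)/24 = 90 - 103*127/(24*24) = 90 - 1*13081/576 = 90 - 13081/576 = 38759/576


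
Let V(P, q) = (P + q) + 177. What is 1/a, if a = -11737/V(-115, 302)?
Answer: -364/11737 ≈ -0.031013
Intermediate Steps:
V(P, q) = 177 + P + q
a = -11737/364 (a = -11737/(177 - 115 + 302) = -11737/364 ≈ -32.245)
1/a = 1/(-11737/364) = -364/11737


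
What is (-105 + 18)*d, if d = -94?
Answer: 8178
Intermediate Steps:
(-105 + 18)*d = (-105 + 18)*(-94) = -87*(-94) = 8178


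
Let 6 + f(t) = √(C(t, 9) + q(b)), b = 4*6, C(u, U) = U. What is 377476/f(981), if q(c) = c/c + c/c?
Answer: -2264856/25 - 377476*√11/25 ≈ -1.4067e+5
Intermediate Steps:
b = 24
q(c) = 2 (q(c) = 1 + 1 = 2)
f(t) = -6 + √11 (f(t) = -6 + √(9 + 2) = -6 + √11)
377476/f(981) = 377476/(-6 + √11)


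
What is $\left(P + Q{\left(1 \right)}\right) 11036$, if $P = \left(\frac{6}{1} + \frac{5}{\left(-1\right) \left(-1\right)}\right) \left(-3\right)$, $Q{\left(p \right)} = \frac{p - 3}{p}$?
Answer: $-386260$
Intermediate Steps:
$Q{\left(p \right)} = \frac{-3 + p}{p}$
$P = -33$ ($P = \left(6 \cdot 1 + \frac{5}{1}\right) \left(-3\right) = \left(6 + 5 \cdot 1\right) \left(-3\right) = \left(6 + 5\right) \left(-3\right) = 11 \left(-3\right) = -33$)
$\left(P + Q{\left(1 \right)}\right) 11036 = \left(-33 + \frac{-3 + 1}{1}\right) 11036 = \left(-33 + 1 \left(-2\right)\right) 11036 = \left(-33 - 2\right) 11036 = \left(-35\right) 11036 = -386260$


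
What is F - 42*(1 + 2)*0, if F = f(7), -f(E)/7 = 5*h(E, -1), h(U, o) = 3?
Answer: -105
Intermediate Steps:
f(E) = -105 (f(E) = -35*3 = -7*15 = -105)
F = -105
F - 42*(1 + 2)*0 = -105 - 42*(1 + 2)*0 = -105 - 126*0 = -105 - 42*0 = -105 + 0 = -105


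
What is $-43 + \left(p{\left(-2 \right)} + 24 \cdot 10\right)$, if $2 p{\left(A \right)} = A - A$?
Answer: $197$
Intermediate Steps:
$p{\left(A \right)} = 0$ ($p{\left(A \right)} = \frac{A - A}{2} = \frac{1}{2} \cdot 0 = 0$)
$-43 + \left(p{\left(-2 \right)} + 24 \cdot 10\right) = -43 + \left(0 + 24 \cdot 10\right) = -43 + \left(0 + 240\right) = -43 + 240 = 197$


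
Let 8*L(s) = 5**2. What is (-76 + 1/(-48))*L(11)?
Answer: -91225/384 ≈ -237.57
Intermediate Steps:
L(s) = 25/8 (L(s) = (1/8)*5**2 = (1/8)*25 = 25/8)
(-76 + 1/(-48))*L(11) = (-76 + 1/(-48))*(25/8) = (-76 - 1/48)*(25/8) = -3649/48*25/8 = -91225/384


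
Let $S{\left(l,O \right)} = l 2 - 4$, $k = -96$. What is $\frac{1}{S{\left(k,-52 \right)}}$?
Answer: $- \frac{1}{196} \approx -0.005102$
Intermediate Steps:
$S{\left(l,O \right)} = -4 + 2 l$ ($S{\left(l,O \right)} = 2 l - 4 = -4 + 2 l$)
$\frac{1}{S{\left(k,-52 \right)}} = \frac{1}{-4 + 2 \left(-96\right)} = \frac{1}{-4 - 192} = \frac{1}{-196} = - \frac{1}{196}$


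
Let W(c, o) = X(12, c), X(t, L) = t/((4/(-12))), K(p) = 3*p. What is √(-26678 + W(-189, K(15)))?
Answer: 19*I*√74 ≈ 163.44*I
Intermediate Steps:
X(t, L) = -3*t (X(t, L) = t/((4*(-1/12))) = t/(-⅓) = t*(-3) = -3*t)
W(c, o) = -36 (W(c, o) = -3*12 = -36)
√(-26678 + W(-189, K(15))) = √(-26678 - 36) = √(-26714) = 19*I*√74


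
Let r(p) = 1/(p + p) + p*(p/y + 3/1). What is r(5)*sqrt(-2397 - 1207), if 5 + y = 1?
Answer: 177*I*sqrt(901)/10 ≈ 531.29*I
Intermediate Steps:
y = -4 (y = -5 + 1 = -4)
r(p) = 1/(2*p) + p*(3 - p/4) (r(p) = 1/(p + p) + p*(p/(-4) + 3/1) = 1/(2*p) + p*(p*(-1/4) + 3*1) = 1/(2*p) + p*(-p/4 + 3) = 1/(2*p) + p*(3 - p/4))
r(5)*sqrt(-2397 - 1207) = ((1/4)*(2 + 5**2*(12 - 1*5))/5)*sqrt(-2397 - 1207) = ((1/4)*(1/5)*(2 + 25*(12 - 5)))*sqrt(-3604) = ((1/4)*(1/5)*(2 + 25*7))*(2*I*sqrt(901)) = ((1/4)*(1/5)*(2 + 175))*(2*I*sqrt(901)) = ((1/4)*(1/5)*177)*(2*I*sqrt(901)) = 177*(2*I*sqrt(901))/20 = 177*I*sqrt(901)/10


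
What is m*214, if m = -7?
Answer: -1498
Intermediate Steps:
m*214 = -7*214 = -1498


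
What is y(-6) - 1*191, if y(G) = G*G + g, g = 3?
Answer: -152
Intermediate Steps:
y(G) = 3 + G² (y(G) = G*G + 3 = G² + 3 = 3 + G²)
y(-6) - 1*191 = (3 + (-6)²) - 1*191 = (3 + 36) - 191 = 39 - 191 = -152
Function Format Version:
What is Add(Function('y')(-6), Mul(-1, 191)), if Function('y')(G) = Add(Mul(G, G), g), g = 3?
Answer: -152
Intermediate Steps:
Function('y')(G) = Add(3, Pow(G, 2)) (Function('y')(G) = Add(Mul(G, G), 3) = Add(Pow(G, 2), 3) = Add(3, Pow(G, 2)))
Add(Function('y')(-6), Mul(-1, 191)) = Add(Add(3, Pow(-6, 2)), Mul(-1, 191)) = Add(Add(3, 36), -191) = Add(39, -191) = -152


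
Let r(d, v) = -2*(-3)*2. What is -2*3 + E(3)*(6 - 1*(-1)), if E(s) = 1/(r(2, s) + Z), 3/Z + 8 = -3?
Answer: -697/129 ≈ -5.4031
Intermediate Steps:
Z = -3/11 (Z = 3/(-8 - 3) = 3/(-11) = 3*(-1/11) = -3/11 ≈ -0.27273)
r(d, v) = 12 (r(d, v) = 6*2 = 12)
E(s) = 11/129 (E(s) = 1/(12 - 3/11) = 1/(129/11) = 11/129)
-2*3 + E(3)*(6 - 1*(-1)) = -2*3 + 11*(6 - 1*(-1))/129 = -6 + 11*(6 + 1)/129 = -6 + (11/129)*7 = -6 + 77/129 = -697/129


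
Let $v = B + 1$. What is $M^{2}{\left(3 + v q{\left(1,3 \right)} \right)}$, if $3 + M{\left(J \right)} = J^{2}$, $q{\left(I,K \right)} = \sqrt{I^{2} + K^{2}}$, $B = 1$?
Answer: $3556 + 1104 \sqrt{10} \approx 7047.2$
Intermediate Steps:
$v = 2$ ($v = 1 + 1 = 2$)
$M{\left(J \right)} = -3 + J^{2}$
$M^{2}{\left(3 + v q{\left(1,3 \right)} \right)} = \left(-3 + \left(3 + 2 \sqrt{1^{2} + 3^{2}}\right)^{2}\right)^{2} = \left(-3 + \left(3 + 2 \sqrt{1 + 9}\right)^{2}\right)^{2} = \left(-3 + \left(3 + 2 \sqrt{10}\right)^{2}\right)^{2}$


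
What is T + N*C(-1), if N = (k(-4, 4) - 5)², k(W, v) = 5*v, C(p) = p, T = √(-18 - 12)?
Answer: -225 + I*√30 ≈ -225.0 + 5.4772*I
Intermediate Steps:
T = I*√30 (T = √(-30) = I*√30 ≈ 5.4772*I)
N = 225 (N = (5*4 - 5)² = (20 - 5)² = 15² = 225)
T + N*C(-1) = I*√30 + 225*(-1) = I*√30 - 225 = -225 + I*√30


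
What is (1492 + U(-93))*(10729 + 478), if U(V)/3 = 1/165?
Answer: 919657627/55 ≈ 1.6721e+7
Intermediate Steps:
U(V) = 1/55 (U(V) = 3/165 = 3*(1/165) = 1/55)
(1492 + U(-93))*(10729 + 478) = (1492 + 1/55)*(10729 + 478) = (82061/55)*11207 = 919657627/55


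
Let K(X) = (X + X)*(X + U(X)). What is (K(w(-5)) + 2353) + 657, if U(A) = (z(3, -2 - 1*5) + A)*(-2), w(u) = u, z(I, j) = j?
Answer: 2820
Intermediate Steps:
U(A) = 14 - 2*A (U(A) = ((-2 - 1*5) + A)*(-2) = ((-2 - 5) + A)*(-2) = (-7 + A)*(-2) = 14 - 2*A)
K(X) = 2*X*(14 - X) (K(X) = (X + X)*(X + (14 - 2*X)) = (2*X)*(14 - X) = 2*X*(14 - X))
(K(w(-5)) + 2353) + 657 = (2*(-5)*(14 - 1*(-5)) + 2353) + 657 = (2*(-5)*(14 + 5) + 2353) + 657 = (2*(-5)*19 + 2353) + 657 = (-190 + 2353) + 657 = 2163 + 657 = 2820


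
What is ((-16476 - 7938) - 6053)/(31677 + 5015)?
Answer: -30467/36692 ≈ -0.83034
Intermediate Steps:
((-16476 - 7938) - 6053)/(31677 + 5015) = (-24414 - 6053)/36692 = -30467*1/36692 = -30467/36692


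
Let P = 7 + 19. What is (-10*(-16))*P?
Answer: 4160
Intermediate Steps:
P = 26
(-10*(-16))*P = -10*(-16)*26 = 160*26 = 4160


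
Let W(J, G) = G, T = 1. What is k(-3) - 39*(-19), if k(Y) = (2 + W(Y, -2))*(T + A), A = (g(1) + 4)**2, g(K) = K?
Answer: 741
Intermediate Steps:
A = 25 (A = (1 + 4)**2 = 5**2 = 25)
k(Y) = 0 (k(Y) = (2 - 2)*(1 + 25) = 0*26 = 0)
k(-3) - 39*(-19) = 0 - 39*(-19) = 0 + 741 = 741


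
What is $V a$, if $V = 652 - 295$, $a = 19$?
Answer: $6783$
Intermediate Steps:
$V = 357$ ($V = 652 - 295 = 357$)
$V a = 357 \cdot 19 = 6783$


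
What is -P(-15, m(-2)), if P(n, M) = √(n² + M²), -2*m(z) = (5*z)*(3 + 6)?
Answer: -15*√10 ≈ -47.434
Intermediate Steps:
m(z) = -45*z/2 (m(z) = -5*z*(3 + 6)/2 = -5*z*9/2 = -45*z/2)
P(n, M) = √(M² + n²)
-P(-15, m(-2)) = -√((-45/2*(-2))² + (-15)²) = -√(45² + 225) = -√(2025 + 225) = -√2250 = -15*√10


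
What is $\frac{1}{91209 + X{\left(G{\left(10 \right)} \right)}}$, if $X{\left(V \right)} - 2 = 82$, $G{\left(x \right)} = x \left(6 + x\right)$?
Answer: $\frac{1}{91293} \approx 1.0954 \cdot 10^{-5}$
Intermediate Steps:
$X{\left(V \right)} = 84$ ($X{\left(V \right)} = 2 + 82 = 84$)
$\frac{1}{91209 + X{\left(G{\left(10 \right)} \right)}} = \frac{1}{91209 + 84} = \frac{1}{91293}$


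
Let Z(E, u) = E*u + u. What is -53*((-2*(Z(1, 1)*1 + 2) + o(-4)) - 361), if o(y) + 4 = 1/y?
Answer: 79129/4 ≈ 19782.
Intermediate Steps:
Z(E, u) = u + E*u
o(y) = -4 + 1/y
-53*((-2*(Z(1, 1)*1 + 2) + o(-4)) - 361) = -53*((-2*((1*(1 + 1))*1 + 2) + (-4 + 1/(-4))) - 361) = -53*((-2*((1*2)*1 + 2) + (-4 - 1/4)) - 361) = -53*((-2*(2*1 + 2) - 17/4) - 361) = -53*((-2*(2 + 2) - 17/4) - 361) = -53*((-2*4 - 17/4) - 361) = -53*((-8 - 17/4) - 361) = -53*(-49/4 - 361) = -53*(-1493/4) = 79129/4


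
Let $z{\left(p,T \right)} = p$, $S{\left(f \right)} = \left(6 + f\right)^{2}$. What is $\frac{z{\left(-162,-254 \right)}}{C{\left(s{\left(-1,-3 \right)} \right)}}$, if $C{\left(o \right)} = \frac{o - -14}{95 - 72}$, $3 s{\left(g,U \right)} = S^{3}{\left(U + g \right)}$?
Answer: $- \frac{5589}{53} \approx -105.45$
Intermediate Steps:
$s{\left(g,U \right)} = \frac{\left(6 + U + g\right)^{6}}{3}$ ($s{\left(g,U \right)} = \frac{\left(\left(6 + \left(U + g\right)\right)^{2}\right)^{3}}{3} = \frac{\left(\left(6 + U + g\right)^{2}\right)^{3}}{3} = \frac{\left(6 + U + g\right)^{6}}{3}$)
$C{\left(o \right)} = \frac{14}{23} + \frac{o}{23}$ ($C{\left(o \right)} = \frac{o + 14}{23} = \left(14 + o\right) \frac{1}{23} = \frac{14}{23} + \frac{o}{23}$)
$\frac{z{\left(-162,-254 \right)}}{C{\left(s{\left(-1,-3 \right)} \right)}} = - \frac{162}{\frac{14}{23} + \frac{\frac{1}{3} \left(6 - 3 - 1\right)^{6}}{23}} = - \frac{162}{\frac{14}{23} + \frac{\frac{1}{3} \cdot 2^{6}}{23}} = - \frac{162}{\frac{14}{23} + \frac{\frac{1}{3} \cdot 64}{23}} = - \frac{162}{\frac{14}{23} + \frac{1}{23} \cdot \frac{64}{3}} = - \frac{162}{\frac{14}{23} + \frac{64}{69}} = - \frac{162}{\frac{106}{69}} = \left(-162\right) \frac{69}{106} = - \frac{5589}{53}$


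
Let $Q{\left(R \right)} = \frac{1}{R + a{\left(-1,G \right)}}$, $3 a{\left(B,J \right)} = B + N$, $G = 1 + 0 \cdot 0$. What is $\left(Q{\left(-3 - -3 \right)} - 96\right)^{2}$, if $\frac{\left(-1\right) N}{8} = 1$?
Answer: $\frac{83521}{9} \approx 9280.1$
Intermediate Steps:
$N = -8$ ($N = \left(-8\right) 1 = -8$)
$G = 1$ ($G = 1 + 0 = 1$)
$a{\left(B,J \right)} = - \frac{8}{3} + \frac{B}{3}$ ($a{\left(B,J \right)} = \frac{B - 8}{3} = \frac{-8 + B}{3} = - \frac{8}{3} + \frac{B}{3}$)
$Q{\left(R \right)} = \frac{1}{-3 + R}$ ($Q{\left(R \right)} = \frac{1}{R + \left(- \frac{8}{3} + \frac{1}{3} \left(-1\right)\right)} = \frac{1}{R - 3} = \frac{1}{-3 + R}$)
$\left(Q{\left(-3 - -3 \right)} - 96\right)^{2} = \left(\frac{1}{-3 - 0} - 96\right)^{2} = \left(\frac{1}{-3 + \left(-3 + 3\right)} - 96\right)^{2} = \left(\frac{1}{-3 + 0} - 96\right)^{2} = \left(\frac{1}{-3} - 96\right)^{2} = \left(- \frac{1}{3} - 96\right)^{2} = \left(- \frac{289}{3}\right)^{2} = \frac{83521}{9}$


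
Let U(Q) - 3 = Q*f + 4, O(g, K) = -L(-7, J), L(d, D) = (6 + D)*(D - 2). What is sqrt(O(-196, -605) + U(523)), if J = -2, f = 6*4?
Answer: 5*sqrt(503) ≈ 112.14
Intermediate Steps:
f = 24
L(d, D) = (-2 + D)*(6 + D) (L(d, D) = (6 + D)*(-2 + D) = (-2 + D)*(6 + D))
O(g, K) = 16 (O(g, K) = -(-12 + (-2)**2 + 4*(-2)) = -(-12 + 4 - 8) = -1*(-16) = 16)
U(Q) = 7 + 24*Q (U(Q) = 3 + (Q*24 + 4) = 3 + (24*Q + 4) = 3 + (4 + 24*Q) = 7 + 24*Q)
sqrt(O(-196, -605) + U(523)) = sqrt(16 + (7 + 24*523)) = sqrt(16 + (7 + 12552)) = sqrt(16 + 12559) = sqrt(12575) = 5*sqrt(503)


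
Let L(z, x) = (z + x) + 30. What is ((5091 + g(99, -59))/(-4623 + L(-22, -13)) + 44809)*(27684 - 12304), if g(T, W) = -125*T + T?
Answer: 797388546265/1157 ≈ 6.8919e+8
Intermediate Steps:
g(T, W) = -124*T
L(z, x) = 30 + x + z (L(z, x) = (x + z) + 30 = 30 + x + z)
((5091 + g(99, -59))/(-4623 + L(-22, -13)) + 44809)*(27684 - 12304) = ((5091 - 124*99)/(-4623 + (30 - 13 - 22)) + 44809)*(27684 - 12304) = ((5091 - 12276)/(-4623 - 5) + 44809)*15380 = (-7185/(-4628) + 44809)*15380 = (-7185*(-1/4628) + 44809)*15380 = (7185/4628 + 44809)*15380 = (207383237/4628)*15380 = 797388546265/1157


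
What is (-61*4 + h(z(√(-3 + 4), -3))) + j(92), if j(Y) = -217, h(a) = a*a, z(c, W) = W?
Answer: -452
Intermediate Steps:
h(a) = a²
(-61*4 + h(z(√(-3 + 4), -3))) + j(92) = (-61*4 + (-3)²) - 217 = (-244 + 9) - 217 = -235 - 217 = -452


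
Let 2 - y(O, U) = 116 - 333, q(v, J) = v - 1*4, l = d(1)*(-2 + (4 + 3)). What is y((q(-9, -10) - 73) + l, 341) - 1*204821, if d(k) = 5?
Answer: -204602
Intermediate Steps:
l = 25 (l = 5*(-2 + (4 + 3)) = 5*(-2 + 7) = 5*5 = 25)
q(v, J) = -4 + v (q(v, J) = v - 4 = -4 + v)
y(O, U) = 219 (y(O, U) = 2 - (116 - 333) = 2 - 1*(-217) = 2 + 217 = 219)
y((q(-9, -10) - 73) + l, 341) - 1*204821 = 219 - 1*204821 = 219 - 204821 = -204602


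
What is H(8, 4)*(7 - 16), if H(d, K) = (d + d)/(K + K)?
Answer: -18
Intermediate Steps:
H(d, K) = d/K (H(d, K) = (2*d)/((2*K)) = (2*d)*(1/(2*K)) = d/K)
H(8, 4)*(7 - 16) = (8/4)*(7 - 16) = (8*(¼))*(-9) = 2*(-9) = -18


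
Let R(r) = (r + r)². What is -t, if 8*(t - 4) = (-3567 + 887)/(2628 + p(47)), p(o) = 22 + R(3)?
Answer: -10409/2686 ≈ -3.8753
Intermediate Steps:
R(r) = 4*r² (R(r) = (2*r)² = 4*r²)
p(o) = 58 (p(o) = 22 + 4*3² = 22 + 4*9 = 22 + 36 = 58)
t = 10409/2686 (t = 4 + ((-3567 + 887)/(2628 + 58))/8 = 4 + (-2680/2686)/8 = 4 + (-2680*1/2686)/8 = 4 + (⅛)*(-1340/1343) = 4 - 335/2686 = 10409/2686 ≈ 3.8753)
-t = -1*10409/2686 = -10409/2686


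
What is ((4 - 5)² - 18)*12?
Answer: -204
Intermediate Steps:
((4 - 5)² - 18)*12 = ((-1)² - 18)*12 = (1 - 18)*12 = -17*12 = -204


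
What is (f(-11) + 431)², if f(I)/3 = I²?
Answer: 630436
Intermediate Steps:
f(I) = 3*I²
(f(-11) + 431)² = (3*(-11)² + 431)² = (3*121 + 431)² = (363 + 431)² = 794² = 630436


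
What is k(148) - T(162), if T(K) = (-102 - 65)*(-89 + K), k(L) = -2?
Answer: 12189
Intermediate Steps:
T(K) = 14863 - 167*K (T(K) = -167*(-89 + K) = 14863 - 167*K)
k(148) - T(162) = -2 - (14863 - 167*162) = -2 - (14863 - 27054) = -2 - 1*(-12191) = -2 + 12191 = 12189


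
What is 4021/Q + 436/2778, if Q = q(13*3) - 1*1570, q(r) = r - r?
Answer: -5242909/2180730 ≈ -2.4042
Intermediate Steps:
q(r) = 0
Q = -1570 (Q = 0 - 1*1570 = 0 - 1570 = -1570)
4021/Q + 436/2778 = 4021/(-1570) + 436/2778 = 4021*(-1/1570) + 436*(1/2778) = -4021/1570 + 218/1389 = -5242909/2180730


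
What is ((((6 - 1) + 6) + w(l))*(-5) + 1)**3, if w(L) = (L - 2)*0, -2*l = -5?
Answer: -157464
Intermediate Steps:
l = 5/2 (l = -1/2*(-5) = 5/2 ≈ 2.5000)
w(L) = 0 (w(L) = (-2 + L)*0 = 0)
((((6 - 1) + 6) + w(l))*(-5) + 1)**3 = ((((6 - 1) + 6) + 0)*(-5) + 1)**3 = (((5 + 6) + 0)*(-5) + 1)**3 = ((11 + 0)*(-5) + 1)**3 = (11*(-5) + 1)**3 = (-55 + 1)**3 = (-54)**3 = -157464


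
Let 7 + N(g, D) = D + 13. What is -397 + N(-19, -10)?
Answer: -401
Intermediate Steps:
N(g, D) = 6 + D (N(g, D) = -7 + (D + 13) = -7 + (13 + D) = 6 + D)
-397 + N(-19, -10) = -397 + (6 - 10) = -397 - 4 = -401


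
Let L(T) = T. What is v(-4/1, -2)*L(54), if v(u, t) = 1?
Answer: 54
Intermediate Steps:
v(-4/1, -2)*L(54) = 1*54 = 54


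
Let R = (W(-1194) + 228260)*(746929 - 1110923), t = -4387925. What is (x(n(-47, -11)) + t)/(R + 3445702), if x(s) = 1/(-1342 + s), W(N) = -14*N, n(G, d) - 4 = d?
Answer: 2959655413/60142702024129 ≈ 4.9211e-5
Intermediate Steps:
n(G, d) = 4 + d
R = -89169794144 (R = (-14*(-1194) + 228260)*(746929 - 1110923) = (16716 + 228260)*(-363994) = 244976*(-363994) = -89169794144)
(x(n(-47, -11)) + t)/(R + 3445702) = (1/(-1342 + (4 - 11)) - 4387925)/(-89169794144 + 3445702) = (1/(-1342 - 7) - 4387925)/(-89166348442) = (1/(-1349) - 4387925)*(-1/89166348442) = (-1/1349 - 4387925)*(-1/89166348442) = -5919310826/1349*(-1/89166348442) = 2959655413/60142702024129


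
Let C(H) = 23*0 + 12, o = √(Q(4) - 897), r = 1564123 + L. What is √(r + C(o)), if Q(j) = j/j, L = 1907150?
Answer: √3471285 ≈ 1863.1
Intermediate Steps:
Q(j) = 1
r = 3471273 (r = 1564123 + 1907150 = 3471273)
o = 8*I*√14 (o = √(1 - 897) = √(-896) = 8*I*√14 ≈ 29.933*I)
C(H) = 12 (C(H) = 0 + 12 = 12)
√(r + C(o)) = √(3471273 + 12) = √3471285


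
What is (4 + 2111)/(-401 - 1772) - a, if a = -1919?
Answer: 4167872/2173 ≈ 1918.0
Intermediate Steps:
(4 + 2111)/(-401 - 1772) - a = (4 + 2111)/(-401 - 1772) - 1*(-1919) = 2115/(-2173) + 1919 = 2115*(-1/2173) + 1919 = -2115/2173 + 1919 = 4167872/2173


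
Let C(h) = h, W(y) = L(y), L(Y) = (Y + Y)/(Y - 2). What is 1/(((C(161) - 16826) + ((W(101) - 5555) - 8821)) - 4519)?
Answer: -99/3520238 ≈ -2.8123e-5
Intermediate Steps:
L(Y) = 2*Y/(-2 + Y) (L(Y) = (2*Y)/(-2 + Y) = 2*Y/(-2 + Y))
W(y) = 2*y/(-2 + y)
1/(((C(161) - 16826) + ((W(101) - 5555) - 8821)) - 4519) = 1/(((161 - 16826) + ((2*101/(-2 + 101) - 5555) - 8821)) - 4519) = 1/((-16665 + ((2*101/99 - 5555) - 8821)) - 4519) = 1/((-16665 + ((2*101*(1/99) - 5555) - 8821)) - 4519) = 1/((-16665 + ((202/99 - 5555) - 8821)) - 4519) = 1/((-16665 + (-549743/99 - 8821)) - 4519) = 1/((-16665 - 1423022/99) - 4519) = 1/(-3072857/99 - 4519) = 1/(-3520238/99) = -99/3520238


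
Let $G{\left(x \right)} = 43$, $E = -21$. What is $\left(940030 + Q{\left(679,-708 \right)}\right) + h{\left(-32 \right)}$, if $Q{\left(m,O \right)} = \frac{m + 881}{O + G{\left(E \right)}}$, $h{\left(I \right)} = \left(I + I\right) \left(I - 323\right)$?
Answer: $\frac{128045438}{133} \approx 9.6275 \cdot 10^{5}$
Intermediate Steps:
$h{\left(I \right)} = 2 I \left(-323 + I\right)$
$Q{\left(m,O \right)} = \frac{881 + m}{43 + O}$ ($Q{\left(m,O \right)} = \frac{m + 881}{O + 43} = \frac{881 + m}{43 + O}$)
$\left(940030 + Q{\left(679,-708 \right)}\right) + h{\left(-32 \right)} = \left(940030 + \frac{881 + 679}{43 - 708}\right) + 2 \left(-32\right) \left(-323 - 32\right) = \left(940030 + \frac{1}{-665} \cdot 1560\right) + 2 \left(-32\right) \left(-355\right) = \left(940030 - \frac{312}{133}\right) + 22720 = \frac{125023678}{133} + 22720 = \frac{128045438}{133}$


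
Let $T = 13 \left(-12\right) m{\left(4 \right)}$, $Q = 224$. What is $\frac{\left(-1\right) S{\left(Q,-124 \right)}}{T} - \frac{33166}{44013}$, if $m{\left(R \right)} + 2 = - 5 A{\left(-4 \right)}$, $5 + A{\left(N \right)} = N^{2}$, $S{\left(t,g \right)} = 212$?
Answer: $- \frac{25353569}{32613633} \approx -0.77739$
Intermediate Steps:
$A{\left(N \right)} = -5 + N^{2}$
$m{\left(R \right)} = -57$ ($m{\left(R \right)} = -2 - 5 \left(-5 + \left(-4\right)^{2}\right) = -2 - 5 \left(-5 + 16\right) = -2 - 55 = -57$)
$T = 8892$ ($T = 13 \left(-12\right) \left(-57\right) = \left(-156\right) \left(-57\right) = 8892$)
$\frac{\left(-1\right) S{\left(Q,-124 \right)}}{T} - \frac{33166}{44013} = \frac{\left(-1\right) 212}{8892} - \frac{33166}{44013} = \left(-212\right) \frac{1}{8892} - \frac{33166}{44013} = - \frac{53}{2223} - \frac{33166}{44013} = - \frac{25353569}{32613633}$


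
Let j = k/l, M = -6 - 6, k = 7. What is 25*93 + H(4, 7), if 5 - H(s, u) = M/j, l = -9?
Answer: 16202/7 ≈ 2314.6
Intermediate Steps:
M = -12
j = -7/9 (j = 7/(-9) = 7*(-⅑) = -7/9 ≈ -0.77778)
H(s, u) = -73/7 (H(s, u) = 5 - (-12)/(-7/9) = 5 - (-12)*(-9)/7 = 5 - 1*108/7 = 5 - 108/7 = -73/7)
25*93 + H(4, 7) = 25*93 - 73/7 = 2325 - 73/7 = 16202/7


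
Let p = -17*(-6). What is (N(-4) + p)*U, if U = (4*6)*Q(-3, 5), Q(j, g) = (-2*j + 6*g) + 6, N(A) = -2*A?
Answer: 110880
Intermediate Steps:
p = 102
Q(j, g) = 6 - 2*j + 6*g
U = 1008 (U = (4*6)*(6 - 2*(-3) + 6*5) = 24*(6 + 6 + 30) = 24*42 = 1008)
(N(-4) + p)*U = (-2*(-4) + 102)*1008 = (8 + 102)*1008 = 110*1008 = 110880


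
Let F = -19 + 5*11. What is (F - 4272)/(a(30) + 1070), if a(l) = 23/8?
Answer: -11296/2861 ≈ -3.9483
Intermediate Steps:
a(l) = 23/8 (a(l) = 23*(1/8) = 23/8)
F = 36 (F = -19 + 55 = 36)
(F - 4272)/(a(30) + 1070) = (36 - 4272)/(23/8 + 1070) = -4236/8583/8 = -4236*8/8583 = -11296/2861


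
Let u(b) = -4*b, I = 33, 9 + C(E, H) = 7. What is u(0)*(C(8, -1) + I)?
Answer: 0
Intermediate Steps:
C(E, H) = -2 (C(E, H) = -9 + 7 = -2)
u(0)*(C(8, -1) + I) = (-4*0)*(-2 + 33) = 0*31 = 0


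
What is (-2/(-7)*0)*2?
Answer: 0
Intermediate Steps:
(-2/(-7)*0)*2 = (-2*(-⅐)*0)*2 = ((2/7)*0)*2 = 0*2 = 0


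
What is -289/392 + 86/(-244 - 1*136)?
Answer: -35883/37240 ≈ -0.96356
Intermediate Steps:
-289/392 + 86/(-244 - 1*136) = -289*1/392 + 86/(-244 - 136) = -289/392 + 86/(-380) = -289/392 + 86*(-1/380) = -289/392 - 43/190 = -35883/37240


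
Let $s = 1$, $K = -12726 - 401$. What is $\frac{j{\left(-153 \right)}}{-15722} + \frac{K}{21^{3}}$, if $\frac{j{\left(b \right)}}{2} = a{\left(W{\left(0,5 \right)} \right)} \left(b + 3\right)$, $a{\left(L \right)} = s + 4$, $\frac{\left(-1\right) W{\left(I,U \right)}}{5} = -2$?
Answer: $- \frac{13749371}{10400103} \approx -1.322$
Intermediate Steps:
$K = -13127$
$W{\left(I,U \right)} = 10$ ($W{\left(I,U \right)} = \left(-5\right) \left(-2\right) = 10$)
$a{\left(L \right)} = 5$ ($a{\left(L \right)} = 1 + 4 = 5$)
$j{\left(b \right)} = 30 + 10 b$ ($j{\left(b \right)} = 2 \cdot 5 \left(b + 3\right) = 2 \cdot 5 \left(3 + b\right) = 2 \left(15 + 5 b\right) = 30 + 10 b$)
$\frac{j{\left(-153 \right)}}{-15722} + \frac{K}{21^{3}} = \frac{30 + 10 \left(-153\right)}{-15722} - \frac{13127}{21^{3}} = \left(30 - 1530\right) \left(- \frac{1}{15722}\right) - \frac{13127}{9261} = \left(-1500\right) \left(- \frac{1}{15722}\right) - \frac{13127}{9261} = \frac{750}{7861} - \frac{13127}{9261} = - \frac{13749371}{10400103}$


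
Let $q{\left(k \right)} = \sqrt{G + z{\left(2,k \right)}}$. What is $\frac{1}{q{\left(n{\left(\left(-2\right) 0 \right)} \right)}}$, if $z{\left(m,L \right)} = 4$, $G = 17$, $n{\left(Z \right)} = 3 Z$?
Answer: $\frac{\sqrt{21}}{21} \approx 0.21822$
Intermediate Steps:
$q{\left(k \right)} = \sqrt{21}$ ($q{\left(k \right)} = \sqrt{17 + 4} = \sqrt{21}$)
$\frac{1}{q{\left(n{\left(\left(-2\right) 0 \right)} \right)}} = \frac{1}{\sqrt{21}} = \frac{\sqrt{21}}{21}$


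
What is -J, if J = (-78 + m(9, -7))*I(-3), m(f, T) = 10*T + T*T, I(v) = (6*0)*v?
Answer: 0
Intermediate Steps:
I(v) = 0 (I(v) = 0*v = 0)
m(f, T) = T² + 10*T (m(f, T) = 10*T + T² = T² + 10*T)
J = 0 (J = (-78 - 7*(10 - 7))*0 = (-78 - 7*3)*0 = (-78 - 21)*0 = -99*0 = 0)
-J = -1*0 = 0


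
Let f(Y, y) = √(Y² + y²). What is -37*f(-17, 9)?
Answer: -37*√370 ≈ -711.71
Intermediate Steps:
-37*f(-17, 9) = -37*√((-17)² + 9²) = -37*√(289 + 81) = -37*√370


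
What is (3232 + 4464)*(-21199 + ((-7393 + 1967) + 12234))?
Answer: -110753136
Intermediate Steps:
(3232 + 4464)*(-21199 + ((-7393 + 1967) + 12234)) = 7696*(-21199 + (-5426 + 12234)) = 7696*(-21199 + 6808) = 7696*(-14391) = -110753136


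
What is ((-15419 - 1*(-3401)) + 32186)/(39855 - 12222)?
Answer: 20168/27633 ≈ 0.72985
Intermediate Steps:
((-15419 - 1*(-3401)) + 32186)/(39855 - 12222) = ((-15419 + 3401) + 32186)/27633 = (-12018 + 32186)*(1/27633) = 20168*(1/27633) = 20168/27633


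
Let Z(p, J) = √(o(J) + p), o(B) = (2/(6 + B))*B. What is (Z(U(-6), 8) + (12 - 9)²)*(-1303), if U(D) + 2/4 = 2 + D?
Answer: -11727 - 1303*I*√658/14 ≈ -11727.0 - 2387.4*I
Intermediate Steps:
U(D) = 3/2 + D (U(D) = -½ + (2 + D) = 3/2 + D)
o(B) = 2*B/(6 + B) (o(B) = (2/(6 + B))*B = 2*B/(6 + B))
Z(p, J) = √(p + 2*J/(6 + J)) (Z(p, J) = √(2*J/(6 + J) + p) = √(p + 2*J/(6 + J)))
(Z(U(-6), 8) + (12 - 9)²)*(-1303) = (√((2*8 + (3/2 - 6)*(6 + 8))/(6 + 8)) + (12 - 9)²)*(-1303) = (√((16 - 9/2*14)/14) + 3²)*(-1303) = (√((16 - 63)/14) + 9)*(-1303) = (√((1/14)*(-47)) + 9)*(-1303) = (√(-47/14) + 9)*(-1303) = (I*√658/14 + 9)*(-1303) = (9 + I*√658/14)*(-1303) = -11727 - 1303*I*√658/14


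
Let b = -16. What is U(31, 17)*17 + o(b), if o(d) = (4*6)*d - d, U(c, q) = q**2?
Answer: 4545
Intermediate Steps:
o(d) = 23*d (o(d) = 24*d - d = 23*d)
U(31, 17)*17 + o(b) = 17**2*17 + 23*(-16) = 289*17 - 368 = 4913 - 368 = 4545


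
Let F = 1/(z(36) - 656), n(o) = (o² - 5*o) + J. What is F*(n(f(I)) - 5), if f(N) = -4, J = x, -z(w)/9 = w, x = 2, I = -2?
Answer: -33/980 ≈ -0.033673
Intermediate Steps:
z(w) = -9*w
J = 2
n(o) = 2 + o² - 5*o (n(o) = (o² - 5*o) + 2 = 2 + o² - 5*o)
F = -1/980 (F = 1/(-9*36 - 656) = 1/(-324 - 656) = 1/(-980) = -1/980 ≈ -0.0010204)
F*(n(f(I)) - 5) = -((2 + (-4)² - 5*(-4)) - 5)/980 = -((2 + 16 + 20) - 5)/980 = -(38 - 5)/980 = -1/980*33 = -33/980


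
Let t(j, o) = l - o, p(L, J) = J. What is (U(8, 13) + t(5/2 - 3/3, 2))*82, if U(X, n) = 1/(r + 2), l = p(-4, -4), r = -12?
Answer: -2501/5 ≈ -500.20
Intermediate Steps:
l = -4
t(j, o) = -4 - o
U(X, n) = -⅒ (U(X, n) = 1/(-12 + 2) = 1/(-10) = -⅒)
(U(8, 13) + t(5/2 - 3/3, 2))*82 = (-⅒ + (-4 - 1*2))*82 = (-⅒ + (-4 - 2))*82 = (-⅒ - 6)*82 = -61/10*82 = -2501/5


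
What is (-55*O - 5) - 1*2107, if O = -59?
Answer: 1133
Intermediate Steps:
(-55*O - 5) - 1*2107 = (-55*(-59) - 5) - 1*2107 = (3245 - 5) - 2107 = 3240 - 2107 = 1133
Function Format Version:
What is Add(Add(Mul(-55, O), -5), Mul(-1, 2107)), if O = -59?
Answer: 1133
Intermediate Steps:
Add(Add(Mul(-55, O), -5), Mul(-1, 2107)) = Add(Add(Mul(-55, -59), -5), Mul(-1, 2107)) = Add(Add(3245, -5), -2107) = Add(3240, -2107) = 1133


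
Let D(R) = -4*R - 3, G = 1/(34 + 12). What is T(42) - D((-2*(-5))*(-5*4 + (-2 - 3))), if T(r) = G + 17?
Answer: -45079/46 ≈ -979.98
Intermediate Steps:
G = 1/46 ≈ 0.021739
T(r) = 783/46 (T(r) = 1/46 + 17 = 783/46)
D(R) = -3 - 4*R
T(42) - D((-2*(-5))*(-5*4 + (-2 - 3))) = 783/46 - (-3 - 4*(-2*(-5))*(-5*4 + (-2 - 3))) = 783/46 - (-3 - 40*(-20 - 5)) = 783/46 - (-3 - 40*(-25)) = 783/46 - (-3 - 4*(-250)) = 783/46 - (-3 + 1000) = 783/46 - 1*997 = 783/46 - 997 = -45079/46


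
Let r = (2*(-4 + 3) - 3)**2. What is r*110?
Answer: 2750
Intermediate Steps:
r = 25 (r = (2*(-1) - 3)**2 = (-2 - 3)**2 = (-5)**2 = 25)
r*110 = 25*110 = 2750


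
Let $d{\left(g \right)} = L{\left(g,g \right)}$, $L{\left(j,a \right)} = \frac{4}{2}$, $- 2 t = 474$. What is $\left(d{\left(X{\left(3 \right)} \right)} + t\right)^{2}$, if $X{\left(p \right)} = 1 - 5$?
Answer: $55225$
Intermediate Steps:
$t = -237$ ($t = \left(- \frac{1}{2}\right) 474 = -237$)
$X{\left(p \right)} = -4$ ($X{\left(p \right)} = 1 - 5 = -4$)
$L{\left(j,a \right)} = 2$ ($L{\left(j,a \right)} = 4 \cdot \frac{1}{2} = 2$)
$d{\left(g \right)} = 2$
$\left(d{\left(X{\left(3 \right)} \right)} + t\right)^{2} = \left(2 - 237\right)^{2} = \left(-235\right)^{2} = 55225$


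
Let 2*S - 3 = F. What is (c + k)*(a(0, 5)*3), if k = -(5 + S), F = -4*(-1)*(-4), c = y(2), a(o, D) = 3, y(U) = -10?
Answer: -153/2 ≈ -76.500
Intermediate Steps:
c = -10
F = -16 (F = 4*(-4) = -16)
S = -13/2 (S = 3/2 + (½)*(-16) = 3/2 - 8 = -13/2 ≈ -6.5000)
k = 3/2 (k = -(5 - 13/2) = -1*(-3/2) = 3/2 ≈ 1.5000)
(c + k)*(a(0, 5)*3) = (-10 + 3/2)*(3*3) = -17/2*9 = -153/2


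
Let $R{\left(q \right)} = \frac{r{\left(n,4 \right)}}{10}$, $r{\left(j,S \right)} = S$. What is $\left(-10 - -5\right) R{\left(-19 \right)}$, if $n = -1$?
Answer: $-2$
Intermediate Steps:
$R{\left(q \right)} = \frac{2}{5}$ ($R{\left(q \right)} = \frac{4}{10} = 4 \cdot \frac{1}{10} = \frac{2}{5}$)
$\left(-10 - -5\right) R{\left(-19 \right)} = \left(-10 - -5\right) \frac{2}{5} = \left(-10 + 5\right) \frac{2}{5} = \left(-5\right) \frac{2}{5} = -2$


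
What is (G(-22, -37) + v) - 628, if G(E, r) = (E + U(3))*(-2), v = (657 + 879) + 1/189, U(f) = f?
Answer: 178795/189 ≈ 946.00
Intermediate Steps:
v = 290305/189 (v = 1536 + 1/189 = 290305/189 ≈ 1536.0)
G(E, r) = -6 - 2*E (G(E, r) = (E + 3)*(-2) = (3 + E)*(-2) = -6 - 2*E)
(G(-22, -37) + v) - 628 = ((-6 - 2*(-22)) + 290305/189) - 628 = ((-6 + 44) + 290305/189) - 628 = (38 + 290305/189) - 628 = 297487/189 - 628 = 178795/189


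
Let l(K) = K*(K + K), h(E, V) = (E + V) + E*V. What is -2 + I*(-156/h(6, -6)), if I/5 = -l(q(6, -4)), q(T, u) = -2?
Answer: -526/3 ≈ -175.33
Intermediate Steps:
h(E, V) = E + V + E*V
l(K) = 2*K² (l(K) = K*(2*K) = 2*K²)
I = -40 (I = 5*(-2*(-2)²) = 5*(-2*4) = 5*(-1*8) = 5*(-8) = -40)
-2 + I*(-156/h(6, -6)) = -2 - (-6240)/(6 - 6 + 6*(-6)) = -2 - (-6240)/(6 - 6 - 36) = -2 - (-6240)/(-36) = -2 - (-6240)*(-1)/36 = -2 - 40*13/3 = -2 - 520/3 = -526/3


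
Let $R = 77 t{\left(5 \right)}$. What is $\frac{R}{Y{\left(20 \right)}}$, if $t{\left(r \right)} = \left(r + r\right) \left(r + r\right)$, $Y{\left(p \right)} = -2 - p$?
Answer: $-350$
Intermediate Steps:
$t{\left(r \right)} = 4 r^{2}$ ($t{\left(r \right)} = 2 r 2 r = 4 r^{2}$)
$R = 7700$ ($R = 77 \cdot 4 \cdot 5^{2} = 77 \cdot 4 \cdot 25 = 77 \cdot 100 = 7700$)
$\frac{R}{Y{\left(20 \right)}} = \frac{7700}{-2 - 20} = \frac{7700}{-22} = 7700 \left(- \frac{1}{22}\right) = -350$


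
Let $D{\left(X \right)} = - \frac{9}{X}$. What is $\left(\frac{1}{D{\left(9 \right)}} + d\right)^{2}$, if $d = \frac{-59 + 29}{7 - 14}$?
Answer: $\frac{529}{49} \approx 10.796$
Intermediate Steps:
$d = \frac{30}{7}$ ($d = - \frac{30}{-7} = \left(-30\right) \left(- \frac{1}{7}\right) = \frac{30}{7} \approx 4.2857$)
$\left(\frac{1}{D{\left(9 \right)}} + d\right)^{2} = \left(\frac{1}{\left(-9\right) \frac{1}{9}} + \frac{30}{7}\right)^{2} = \left(\frac{1}{-1} + \frac{30}{7}\right)^{2} = \left(-1 + \frac{30}{7}\right)^{2} = \left(\frac{23}{7}\right)^{2} = \frac{529}{49}$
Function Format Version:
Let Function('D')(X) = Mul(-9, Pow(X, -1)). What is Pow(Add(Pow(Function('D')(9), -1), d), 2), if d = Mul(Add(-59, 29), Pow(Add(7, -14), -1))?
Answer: Rational(529, 49) ≈ 10.796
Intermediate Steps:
d = Rational(30, 7) (d = Mul(-30, Pow(-7, -1)) = Mul(-30, Rational(-1, 7)) = Rational(30, 7) ≈ 4.2857)
Pow(Add(Pow(Function('D')(9), -1), d), 2) = Pow(Add(Pow(Mul(-9, Pow(9, -1)), -1), Rational(30, 7)), 2) = Pow(Add(Pow(Mul(-9, Rational(1, 9)), -1), Rational(30, 7)), 2) = Pow(Add(Pow(-1, -1), Rational(30, 7)), 2) = Pow(Add(-1, Rational(30, 7)), 2) = Pow(Rational(23, 7), 2) = Rational(529, 49)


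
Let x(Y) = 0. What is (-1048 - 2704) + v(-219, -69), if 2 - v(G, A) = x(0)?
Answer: -3750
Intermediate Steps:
v(G, A) = 2 (v(G, A) = 2 - 1*0 = 2 + 0 = 2)
(-1048 - 2704) + v(-219, -69) = (-1048 - 2704) + 2 = -3752 + 2 = -3750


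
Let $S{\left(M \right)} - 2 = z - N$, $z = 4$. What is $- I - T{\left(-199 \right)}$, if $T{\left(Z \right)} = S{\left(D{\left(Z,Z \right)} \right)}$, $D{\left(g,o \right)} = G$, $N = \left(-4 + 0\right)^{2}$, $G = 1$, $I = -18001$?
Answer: $18011$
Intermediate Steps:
$N = 16$ ($N = \left(-4\right)^{2} = 16$)
$D{\left(g,o \right)} = 1$
$S{\left(M \right)} = -10$ ($S{\left(M \right)} = 2 + \left(4 - 16\right) = 2 - 12 = -10$)
$T{\left(Z \right)} = -10$
$- I - T{\left(-199 \right)} = \left(-1\right) \left(-18001\right) - -10 = 18001 + 10 = 18011$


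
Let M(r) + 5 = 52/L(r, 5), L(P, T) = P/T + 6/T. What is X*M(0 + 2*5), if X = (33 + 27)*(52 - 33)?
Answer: 12825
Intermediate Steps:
L(P, T) = 6/T + P/T
M(r) = -5 + 52/(6/5 + r/5) (M(r) = -5 + 52/(((6 + r)/5)) = -5 + 52/(6/5 + r/5))
X = 1140 (X = 60*19 = 1140)
X*M(0 + 2*5) = 1140*(5*(46 - (0 + 2*5))/(6 + (0 + 2*5))) = 1140*(5*(46 - (0 + 10))/(6 + (0 + 10))) = 1140*(5*(46 - 1*10)/(6 + 10)) = 1140*(5*(46 - 10)/16) = 1140*(5*(1/16)*36) = 1140*(45/4) = 12825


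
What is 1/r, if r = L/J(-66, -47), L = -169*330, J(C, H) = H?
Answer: 47/55770 ≈ 0.00084275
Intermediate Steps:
L = -55770
r = 55770/47 (r = -55770/(-47) = -55770*(-1/47) = 55770/47 ≈ 1186.6)
1/r = 1/(55770/47) = 47/55770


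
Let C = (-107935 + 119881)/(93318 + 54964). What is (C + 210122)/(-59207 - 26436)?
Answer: -15578661175/6349657663 ≈ -2.4535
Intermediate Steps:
C = 5973/74141 (C = 11946/148282 = 11946*(1/148282) = 5973/74141 ≈ 0.080563)
(C + 210122)/(-59207 - 26436) = (5973/74141 + 210122)/(-59207 - 26436) = (15578661175/74141)/(-85643) = (15578661175/74141)*(-1/85643) = -15578661175/6349657663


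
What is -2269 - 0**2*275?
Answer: -2269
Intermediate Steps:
-2269 - 0**2*275 = -2269 - 0*275 = -2269 - 1*0 = -2269 + 0 = -2269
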